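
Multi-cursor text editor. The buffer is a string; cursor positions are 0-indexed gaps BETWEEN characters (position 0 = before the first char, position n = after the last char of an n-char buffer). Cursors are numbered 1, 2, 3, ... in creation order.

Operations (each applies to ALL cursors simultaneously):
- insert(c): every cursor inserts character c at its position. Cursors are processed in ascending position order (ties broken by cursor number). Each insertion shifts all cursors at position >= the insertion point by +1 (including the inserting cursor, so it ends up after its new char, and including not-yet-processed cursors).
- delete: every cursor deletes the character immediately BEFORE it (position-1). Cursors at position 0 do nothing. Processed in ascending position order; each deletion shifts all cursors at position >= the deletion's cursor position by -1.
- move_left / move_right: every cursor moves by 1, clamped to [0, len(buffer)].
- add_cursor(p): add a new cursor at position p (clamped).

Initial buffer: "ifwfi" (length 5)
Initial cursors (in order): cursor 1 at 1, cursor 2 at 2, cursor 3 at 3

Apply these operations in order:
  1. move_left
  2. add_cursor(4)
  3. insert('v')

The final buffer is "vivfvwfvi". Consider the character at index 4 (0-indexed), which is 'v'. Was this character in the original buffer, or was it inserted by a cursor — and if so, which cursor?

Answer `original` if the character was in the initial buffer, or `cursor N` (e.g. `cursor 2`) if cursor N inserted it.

Answer: cursor 3

Derivation:
After op 1 (move_left): buffer="ifwfi" (len 5), cursors c1@0 c2@1 c3@2, authorship .....
After op 2 (add_cursor(4)): buffer="ifwfi" (len 5), cursors c1@0 c2@1 c3@2 c4@4, authorship .....
After op 3 (insert('v')): buffer="vivfvwfvi" (len 9), cursors c1@1 c2@3 c3@5 c4@8, authorship 1.2.3..4.
Authorship (.=original, N=cursor N): 1 . 2 . 3 . . 4 .
Index 4: author = 3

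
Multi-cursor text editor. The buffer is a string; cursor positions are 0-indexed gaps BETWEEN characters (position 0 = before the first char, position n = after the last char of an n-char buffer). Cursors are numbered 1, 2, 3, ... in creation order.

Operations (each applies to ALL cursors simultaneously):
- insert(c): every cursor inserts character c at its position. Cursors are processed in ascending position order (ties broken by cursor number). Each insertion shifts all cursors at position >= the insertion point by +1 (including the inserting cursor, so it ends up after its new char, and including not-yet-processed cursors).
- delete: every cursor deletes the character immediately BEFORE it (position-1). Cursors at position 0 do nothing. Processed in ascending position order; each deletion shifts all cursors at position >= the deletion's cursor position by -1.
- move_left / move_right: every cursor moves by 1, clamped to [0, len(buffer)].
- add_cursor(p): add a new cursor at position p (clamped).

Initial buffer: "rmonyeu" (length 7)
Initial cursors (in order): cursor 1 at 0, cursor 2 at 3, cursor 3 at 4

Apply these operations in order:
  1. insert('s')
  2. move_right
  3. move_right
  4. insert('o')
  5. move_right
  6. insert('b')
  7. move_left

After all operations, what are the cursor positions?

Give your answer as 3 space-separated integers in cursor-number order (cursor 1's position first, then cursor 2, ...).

Answer: 5 11 15

Derivation:
After op 1 (insert('s')): buffer="srmosnsyeu" (len 10), cursors c1@1 c2@5 c3@7, authorship 1...2.3...
After op 2 (move_right): buffer="srmosnsyeu" (len 10), cursors c1@2 c2@6 c3@8, authorship 1...2.3...
After op 3 (move_right): buffer="srmosnsyeu" (len 10), cursors c1@3 c2@7 c3@9, authorship 1...2.3...
After op 4 (insert('o')): buffer="srmoosnsoyeou" (len 13), cursors c1@4 c2@9 c3@12, authorship 1..1.2.32..3.
After op 5 (move_right): buffer="srmoosnsoyeou" (len 13), cursors c1@5 c2@10 c3@13, authorship 1..1.2.32..3.
After op 6 (insert('b')): buffer="srmoobsnsoybeoub" (len 16), cursors c1@6 c2@12 c3@16, authorship 1..1.12.32.2.3.3
After op 7 (move_left): buffer="srmoobsnsoybeoub" (len 16), cursors c1@5 c2@11 c3@15, authorship 1..1.12.32.2.3.3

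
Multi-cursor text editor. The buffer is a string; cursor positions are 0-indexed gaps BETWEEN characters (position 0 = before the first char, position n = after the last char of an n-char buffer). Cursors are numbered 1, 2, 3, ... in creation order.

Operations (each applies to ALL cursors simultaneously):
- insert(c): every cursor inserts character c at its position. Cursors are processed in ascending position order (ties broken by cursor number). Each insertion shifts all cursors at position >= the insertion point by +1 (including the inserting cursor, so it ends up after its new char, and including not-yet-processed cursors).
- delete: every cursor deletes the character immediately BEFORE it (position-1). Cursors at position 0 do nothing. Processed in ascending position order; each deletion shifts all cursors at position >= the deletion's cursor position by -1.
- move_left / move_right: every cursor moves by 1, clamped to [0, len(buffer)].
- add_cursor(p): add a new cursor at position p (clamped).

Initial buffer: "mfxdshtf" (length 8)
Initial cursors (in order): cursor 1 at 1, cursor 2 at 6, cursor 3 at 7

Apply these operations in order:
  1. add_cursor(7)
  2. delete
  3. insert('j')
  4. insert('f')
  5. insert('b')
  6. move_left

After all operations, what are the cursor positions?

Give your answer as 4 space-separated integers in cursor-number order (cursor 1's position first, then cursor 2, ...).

After op 1 (add_cursor(7)): buffer="mfxdshtf" (len 8), cursors c1@1 c2@6 c3@7 c4@7, authorship ........
After op 2 (delete): buffer="fxdf" (len 4), cursors c1@0 c2@3 c3@3 c4@3, authorship ....
After op 3 (insert('j')): buffer="jfxdjjjf" (len 8), cursors c1@1 c2@7 c3@7 c4@7, authorship 1...234.
After op 4 (insert('f')): buffer="jffxdjjjffff" (len 12), cursors c1@2 c2@11 c3@11 c4@11, authorship 11...234234.
After op 5 (insert('b')): buffer="jfbfxdjjjfffbbbf" (len 16), cursors c1@3 c2@15 c3@15 c4@15, authorship 111...234234234.
After op 6 (move_left): buffer="jfbfxdjjjfffbbbf" (len 16), cursors c1@2 c2@14 c3@14 c4@14, authorship 111...234234234.

Answer: 2 14 14 14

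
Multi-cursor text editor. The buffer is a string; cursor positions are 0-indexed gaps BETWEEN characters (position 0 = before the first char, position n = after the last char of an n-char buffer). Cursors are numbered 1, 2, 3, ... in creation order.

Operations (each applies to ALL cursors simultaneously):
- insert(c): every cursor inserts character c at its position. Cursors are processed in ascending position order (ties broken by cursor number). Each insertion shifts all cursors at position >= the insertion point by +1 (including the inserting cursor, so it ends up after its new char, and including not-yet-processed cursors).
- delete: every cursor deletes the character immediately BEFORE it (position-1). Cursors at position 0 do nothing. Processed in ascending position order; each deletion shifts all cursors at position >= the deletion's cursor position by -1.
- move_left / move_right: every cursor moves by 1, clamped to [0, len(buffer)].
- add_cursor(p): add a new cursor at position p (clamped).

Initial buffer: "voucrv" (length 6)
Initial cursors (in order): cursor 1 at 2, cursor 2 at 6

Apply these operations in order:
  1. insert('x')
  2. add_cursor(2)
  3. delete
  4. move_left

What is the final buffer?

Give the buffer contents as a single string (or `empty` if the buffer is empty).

After op 1 (insert('x')): buffer="voxucrvx" (len 8), cursors c1@3 c2@8, authorship ..1....2
After op 2 (add_cursor(2)): buffer="voxucrvx" (len 8), cursors c3@2 c1@3 c2@8, authorship ..1....2
After op 3 (delete): buffer="vucrv" (len 5), cursors c1@1 c3@1 c2@5, authorship .....
After op 4 (move_left): buffer="vucrv" (len 5), cursors c1@0 c3@0 c2@4, authorship .....

Answer: vucrv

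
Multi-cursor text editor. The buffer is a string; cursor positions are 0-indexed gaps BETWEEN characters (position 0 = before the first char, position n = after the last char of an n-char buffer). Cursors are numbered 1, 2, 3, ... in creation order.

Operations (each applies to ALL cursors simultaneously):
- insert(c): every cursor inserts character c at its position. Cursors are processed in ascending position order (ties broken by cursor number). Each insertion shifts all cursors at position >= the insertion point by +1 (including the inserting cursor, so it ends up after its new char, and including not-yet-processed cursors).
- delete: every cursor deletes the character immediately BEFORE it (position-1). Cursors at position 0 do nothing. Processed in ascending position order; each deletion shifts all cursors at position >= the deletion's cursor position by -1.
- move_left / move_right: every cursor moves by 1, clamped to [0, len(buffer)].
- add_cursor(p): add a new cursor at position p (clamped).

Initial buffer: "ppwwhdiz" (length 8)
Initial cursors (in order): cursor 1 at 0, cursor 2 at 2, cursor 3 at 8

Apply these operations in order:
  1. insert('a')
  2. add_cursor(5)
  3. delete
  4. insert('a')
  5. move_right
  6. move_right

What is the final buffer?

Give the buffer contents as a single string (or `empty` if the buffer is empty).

After op 1 (insert('a')): buffer="appawwhdiza" (len 11), cursors c1@1 c2@4 c3@11, authorship 1..2......3
After op 2 (add_cursor(5)): buffer="appawwhdiza" (len 11), cursors c1@1 c2@4 c4@5 c3@11, authorship 1..2......3
After op 3 (delete): buffer="ppwhdiz" (len 7), cursors c1@0 c2@2 c4@2 c3@7, authorship .......
After op 4 (insert('a')): buffer="appaawhdiza" (len 11), cursors c1@1 c2@5 c4@5 c3@11, authorship 1..24.....3
After op 5 (move_right): buffer="appaawhdiza" (len 11), cursors c1@2 c2@6 c4@6 c3@11, authorship 1..24.....3
After op 6 (move_right): buffer="appaawhdiza" (len 11), cursors c1@3 c2@7 c4@7 c3@11, authorship 1..24.....3

Answer: appaawhdiza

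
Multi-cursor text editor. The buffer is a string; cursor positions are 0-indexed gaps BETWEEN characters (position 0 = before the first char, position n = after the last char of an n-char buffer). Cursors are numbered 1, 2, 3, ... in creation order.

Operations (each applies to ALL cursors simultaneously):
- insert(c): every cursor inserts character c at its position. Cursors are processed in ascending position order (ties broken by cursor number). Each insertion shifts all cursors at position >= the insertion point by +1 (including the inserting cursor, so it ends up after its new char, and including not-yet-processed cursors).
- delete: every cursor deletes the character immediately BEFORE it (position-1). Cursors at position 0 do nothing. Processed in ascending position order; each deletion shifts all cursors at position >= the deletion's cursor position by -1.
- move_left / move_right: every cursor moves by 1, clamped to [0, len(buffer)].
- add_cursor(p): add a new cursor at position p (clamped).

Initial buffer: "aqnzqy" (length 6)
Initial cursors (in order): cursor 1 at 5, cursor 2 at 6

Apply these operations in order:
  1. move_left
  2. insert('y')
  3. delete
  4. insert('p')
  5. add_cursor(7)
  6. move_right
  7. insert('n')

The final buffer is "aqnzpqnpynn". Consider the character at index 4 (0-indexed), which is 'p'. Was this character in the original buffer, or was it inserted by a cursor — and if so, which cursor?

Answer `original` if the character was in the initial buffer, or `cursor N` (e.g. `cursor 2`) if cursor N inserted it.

Answer: cursor 1

Derivation:
After op 1 (move_left): buffer="aqnzqy" (len 6), cursors c1@4 c2@5, authorship ......
After op 2 (insert('y')): buffer="aqnzyqyy" (len 8), cursors c1@5 c2@7, authorship ....1.2.
After op 3 (delete): buffer="aqnzqy" (len 6), cursors c1@4 c2@5, authorship ......
After op 4 (insert('p')): buffer="aqnzpqpy" (len 8), cursors c1@5 c2@7, authorship ....1.2.
After op 5 (add_cursor(7)): buffer="aqnzpqpy" (len 8), cursors c1@5 c2@7 c3@7, authorship ....1.2.
After op 6 (move_right): buffer="aqnzpqpy" (len 8), cursors c1@6 c2@8 c3@8, authorship ....1.2.
After op 7 (insert('n')): buffer="aqnzpqnpynn" (len 11), cursors c1@7 c2@11 c3@11, authorship ....1.12.23
Authorship (.=original, N=cursor N): . . . . 1 . 1 2 . 2 3
Index 4: author = 1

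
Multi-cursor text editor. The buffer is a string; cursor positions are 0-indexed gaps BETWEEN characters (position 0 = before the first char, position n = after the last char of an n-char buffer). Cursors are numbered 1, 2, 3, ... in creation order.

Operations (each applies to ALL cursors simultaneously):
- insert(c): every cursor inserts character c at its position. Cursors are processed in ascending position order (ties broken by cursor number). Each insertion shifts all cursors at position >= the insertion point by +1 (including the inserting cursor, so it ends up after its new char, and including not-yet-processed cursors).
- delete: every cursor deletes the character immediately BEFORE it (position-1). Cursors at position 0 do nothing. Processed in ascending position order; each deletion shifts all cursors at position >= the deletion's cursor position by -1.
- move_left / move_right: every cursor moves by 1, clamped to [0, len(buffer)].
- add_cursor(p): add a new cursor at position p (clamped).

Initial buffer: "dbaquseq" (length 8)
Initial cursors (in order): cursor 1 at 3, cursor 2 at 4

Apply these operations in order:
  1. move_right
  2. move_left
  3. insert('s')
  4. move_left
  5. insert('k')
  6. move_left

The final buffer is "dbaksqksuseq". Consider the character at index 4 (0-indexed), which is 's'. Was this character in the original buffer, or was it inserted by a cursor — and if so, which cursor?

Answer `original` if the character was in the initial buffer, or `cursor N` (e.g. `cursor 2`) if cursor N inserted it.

Answer: cursor 1

Derivation:
After op 1 (move_right): buffer="dbaquseq" (len 8), cursors c1@4 c2@5, authorship ........
After op 2 (move_left): buffer="dbaquseq" (len 8), cursors c1@3 c2@4, authorship ........
After op 3 (insert('s')): buffer="dbasqsuseq" (len 10), cursors c1@4 c2@6, authorship ...1.2....
After op 4 (move_left): buffer="dbasqsuseq" (len 10), cursors c1@3 c2@5, authorship ...1.2....
After op 5 (insert('k')): buffer="dbaksqksuseq" (len 12), cursors c1@4 c2@7, authorship ...11.22....
After op 6 (move_left): buffer="dbaksqksuseq" (len 12), cursors c1@3 c2@6, authorship ...11.22....
Authorship (.=original, N=cursor N): . . . 1 1 . 2 2 . . . .
Index 4: author = 1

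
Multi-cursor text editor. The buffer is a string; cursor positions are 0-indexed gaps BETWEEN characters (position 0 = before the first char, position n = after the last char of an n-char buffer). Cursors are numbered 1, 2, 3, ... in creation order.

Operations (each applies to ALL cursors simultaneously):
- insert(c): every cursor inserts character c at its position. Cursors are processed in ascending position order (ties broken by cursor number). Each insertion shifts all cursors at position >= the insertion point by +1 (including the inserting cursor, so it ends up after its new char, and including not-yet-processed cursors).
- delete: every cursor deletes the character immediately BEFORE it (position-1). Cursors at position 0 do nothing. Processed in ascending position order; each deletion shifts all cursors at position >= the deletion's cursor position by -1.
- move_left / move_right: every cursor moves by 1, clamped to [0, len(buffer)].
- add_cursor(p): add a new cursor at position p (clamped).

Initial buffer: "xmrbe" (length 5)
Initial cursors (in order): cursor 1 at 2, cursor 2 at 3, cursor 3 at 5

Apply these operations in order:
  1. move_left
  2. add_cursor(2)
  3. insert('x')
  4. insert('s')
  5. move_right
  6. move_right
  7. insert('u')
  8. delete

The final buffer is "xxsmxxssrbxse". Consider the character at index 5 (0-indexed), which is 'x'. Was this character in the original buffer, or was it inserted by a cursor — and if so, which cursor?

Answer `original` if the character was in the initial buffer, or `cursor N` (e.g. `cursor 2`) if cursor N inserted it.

Answer: cursor 4

Derivation:
After op 1 (move_left): buffer="xmrbe" (len 5), cursors c1@1 c2@2 c3@4, authorship .....
After op 2 (add_cursor(2)): buffer="xmrbe" (len 5), cursors c1@1 c2@2 c4@2 c3@4, authorship .....
After op 3 (insert('x')): buffer="xxmxxrbxe" (len 9), cursors c1@2 c2@5 c4@5 c3@8, authorship .1.24..3.
After op 4 (insert('s')): buffer="xxsmxxssrbxse" (len 13), cursors c1@3 c2@8 c4@8 c3@12, authorship .11.2424..33.
After op 5 (move_right): buffer="xxsmxxssrbxse" (len 13), cursors c1@4 c2@9 c4@9 c3@13, authorship .11.2424..33.
After op 6 (move_right): buffer="xxsmxxssrbxse" (len 13), cursors c1@5 c2@10 c4@10 c3@13, authorship .11.2424..33.
After op 7 (insert('u')): buffer="xxsmxuxssrbuuxseu" (len 17), cursors c1@6 c2@13 c4@13 c3@17, authorship .11.21424..2433.3
After op 8 (delete): buffer="xxsmxxssrbxse" (len 13), cursors c1@5 c2@10 c4@10 c3@13, authorship .11.2424..33.
Authorship (.=original, N=cursor N): . 1 1 . 2 4 2 4 . . 3 3 .
Index 5: author = 4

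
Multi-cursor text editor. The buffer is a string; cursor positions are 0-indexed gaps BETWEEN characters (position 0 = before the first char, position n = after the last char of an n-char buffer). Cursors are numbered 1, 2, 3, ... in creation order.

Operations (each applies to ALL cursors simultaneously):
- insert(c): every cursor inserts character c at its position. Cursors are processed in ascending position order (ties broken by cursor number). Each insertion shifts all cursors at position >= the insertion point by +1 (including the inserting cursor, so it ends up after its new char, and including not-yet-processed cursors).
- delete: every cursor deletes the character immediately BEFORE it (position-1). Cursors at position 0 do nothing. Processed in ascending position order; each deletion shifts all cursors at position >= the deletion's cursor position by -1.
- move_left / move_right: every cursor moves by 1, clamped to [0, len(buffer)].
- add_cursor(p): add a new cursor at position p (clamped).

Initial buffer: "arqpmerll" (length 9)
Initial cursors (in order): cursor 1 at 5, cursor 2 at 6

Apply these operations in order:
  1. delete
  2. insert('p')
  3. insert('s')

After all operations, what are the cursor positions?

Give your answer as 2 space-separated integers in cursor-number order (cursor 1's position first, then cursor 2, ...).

After op 1 (delete): buffer="arqprll" (len 7), cursors c1@4 c2@4, authorship .......
After op 2 (insert('p')): buffer="arqppprll" (len 9), cursors c1@6 c2@6, authorship ....12...
After op 3 (insert('s')): buffer="arqpppssrll" (len 11), cursors c1@8 c2@8, authorship ....1212...

Answer: 8 8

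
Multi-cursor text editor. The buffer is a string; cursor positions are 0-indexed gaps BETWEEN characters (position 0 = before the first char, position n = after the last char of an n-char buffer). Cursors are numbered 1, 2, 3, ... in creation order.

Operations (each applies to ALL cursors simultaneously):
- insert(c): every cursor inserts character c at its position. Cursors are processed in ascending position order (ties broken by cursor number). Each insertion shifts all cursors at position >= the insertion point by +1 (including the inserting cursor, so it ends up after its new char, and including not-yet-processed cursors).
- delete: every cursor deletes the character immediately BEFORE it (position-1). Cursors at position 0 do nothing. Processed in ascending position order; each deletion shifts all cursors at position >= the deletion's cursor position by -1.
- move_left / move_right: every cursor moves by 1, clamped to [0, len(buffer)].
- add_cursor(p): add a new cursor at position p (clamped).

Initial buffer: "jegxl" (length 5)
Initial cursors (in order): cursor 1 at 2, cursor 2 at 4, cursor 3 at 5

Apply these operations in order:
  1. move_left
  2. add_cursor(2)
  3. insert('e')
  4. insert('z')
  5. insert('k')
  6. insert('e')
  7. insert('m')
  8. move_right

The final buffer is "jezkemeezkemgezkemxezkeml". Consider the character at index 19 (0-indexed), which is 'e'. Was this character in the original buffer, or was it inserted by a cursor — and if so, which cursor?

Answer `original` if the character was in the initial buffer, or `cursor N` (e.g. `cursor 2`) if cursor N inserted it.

Answer: cursor 3

Derivation:
After op 1 (move_left): buffer="jegxl" (len 5), cursors c1@1 c2@3 c3@4, authorship .....
After op 2 (add_cursor(2)): buffer="jegxl" (len 5), cursors c1@1 c4@2 c2@3 c3@4, authorship .....
After op 3 (insert('e')): buffer="jeeegexel" (len 9), cursors c1@2 c4@4 c2@6 c3@8, authorship .1.4.2.3.
After op 4 (insert('z')): buffer="jezeezgezxezl" (len 13), cursors c1@3 c4@6 c2@9 c3@12, authorship .11.44.22.33.
After op 5 (insert('k')): buffer="jezkeezkgezkxezkl" (len 17), cursors c1@4 c4@8 c2@12 c3@16, authorship .111.444.222.333.
After op 6 (insert('e')): buffer="jezkeeezkegezkexezkel" (len 21), cursors c1@5 c4@10 c2@15 c3@20, authorship .1111.4444.2222.3333.
After op 7 (insert('m')): buffer="jezkemeezkemgezkemxezkeml" (len 25), cursors c1@6 c4@12 c2@18 c3@24, authorship .11111.44444.22222.33333.
After op 8 (move_right): buffer="jezkemeezkemgezkemxezkeml" (len 25), cursors c1@7 c4@13 c2@19 c3@25, authorship .11111.44444.22222.33333.
Authorship (.=original, N=cursor N): . 1 1 1 1 1 . 4 4 4 4 4 . 2 2 2 2 2 . 3 3 3 3 3 .
Index 19: author = 3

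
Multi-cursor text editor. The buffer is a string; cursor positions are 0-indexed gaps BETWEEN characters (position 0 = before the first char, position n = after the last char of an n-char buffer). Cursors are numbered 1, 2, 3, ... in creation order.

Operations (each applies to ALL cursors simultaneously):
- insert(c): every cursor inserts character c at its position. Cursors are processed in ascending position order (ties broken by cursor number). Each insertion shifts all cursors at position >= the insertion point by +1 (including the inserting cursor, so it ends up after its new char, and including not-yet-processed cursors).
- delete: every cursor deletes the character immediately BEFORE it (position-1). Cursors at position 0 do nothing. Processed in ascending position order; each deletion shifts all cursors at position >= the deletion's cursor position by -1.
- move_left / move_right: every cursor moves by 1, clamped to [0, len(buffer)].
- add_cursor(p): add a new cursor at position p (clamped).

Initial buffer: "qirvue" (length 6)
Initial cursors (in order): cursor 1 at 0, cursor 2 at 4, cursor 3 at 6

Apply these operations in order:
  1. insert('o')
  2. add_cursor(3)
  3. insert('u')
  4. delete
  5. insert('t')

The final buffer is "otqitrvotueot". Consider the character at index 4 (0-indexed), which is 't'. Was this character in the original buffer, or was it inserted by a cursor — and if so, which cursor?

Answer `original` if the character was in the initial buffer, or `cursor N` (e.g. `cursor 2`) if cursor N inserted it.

Answer: cursor 4

Derivation:
After op 1 (insert('o')): buffer="oqirvoueo" (len 9), cursors c1@1 c2@6 c3@9, authorship 1....2..3
After op 2 (add_cursor(3)): buffer="oqirvoueo" (len 9), cursors c1@1 c4@3 c2@6 c3@9, authorship 1....2..3
After op 3 (insert('u')): buffer="ouqiurvouueou" (len 13), cursors c1@2 c4@5 c2@9 c3@13, authorship 11..4..22..33
After op 4 (delete): buffer="oqirvoueo" (len 9), cursors c1@1 c4@3 c2@6 c3@9, authorship 1....2..3
After op 5 (insert('t')): buffer="otqitrvotueot" (len 13), cursors c1@2 c4@5 c2@9 c3@13, authorship 11..4..22..33
Authorship (.=original, N=cursor N): 1 1 . . 4 . . 2 2 . . 3 3
Index 4: author = 4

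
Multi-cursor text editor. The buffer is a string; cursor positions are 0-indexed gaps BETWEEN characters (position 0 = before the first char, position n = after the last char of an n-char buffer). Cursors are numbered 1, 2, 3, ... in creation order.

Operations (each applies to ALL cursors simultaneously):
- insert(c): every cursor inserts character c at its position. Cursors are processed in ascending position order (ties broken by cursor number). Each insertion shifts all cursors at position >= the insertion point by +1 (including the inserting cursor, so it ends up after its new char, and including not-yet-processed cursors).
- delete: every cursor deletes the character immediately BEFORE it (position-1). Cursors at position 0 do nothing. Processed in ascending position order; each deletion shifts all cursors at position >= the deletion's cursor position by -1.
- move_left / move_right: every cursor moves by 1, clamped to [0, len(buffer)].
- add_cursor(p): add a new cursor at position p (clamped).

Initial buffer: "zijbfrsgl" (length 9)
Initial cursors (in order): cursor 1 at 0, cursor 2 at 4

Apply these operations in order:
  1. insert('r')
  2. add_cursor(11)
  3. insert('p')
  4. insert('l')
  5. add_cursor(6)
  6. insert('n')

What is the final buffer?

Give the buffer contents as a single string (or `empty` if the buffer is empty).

Answer: rplnzijnbrplnfrsglpln

Derivation:
After op 1 (insert('r')): buffer="rzijbrfrsgl" (len 11), cursors c1@1 c2@6, authorship 1....2.....
After op 2 (add_cursor(11)): buffer="rzijbrfrsgl" (len 11), cursors c1@1 c2@6 c3@11, authorship 1....2.....
After op 3 (insert('p')): buffer="rpzijbrpfrsglp" (len 14), cursors c1@2 c2@8 c3@14, authorship 11....22.....3
After op 4 (insert('l')): buffer="rplzijbrplfrsglpl" (len 17), cursors c1@3 c2@10 c3@17, authorship 111....222.....33
After op 5 (add_cursor(6)): buffer="rplzijbrplfrsglpl" (len 17), cursors c1@3 c4@6 c2@10 c3@17, authorship 111....222.....33
After op 6 (insert('n')): buffer="rplnzijnbrplnfrsglpln" (len 21), cursors c1@4 c4@8 c2@13 c3@21, authorship 1111...4.2222.....333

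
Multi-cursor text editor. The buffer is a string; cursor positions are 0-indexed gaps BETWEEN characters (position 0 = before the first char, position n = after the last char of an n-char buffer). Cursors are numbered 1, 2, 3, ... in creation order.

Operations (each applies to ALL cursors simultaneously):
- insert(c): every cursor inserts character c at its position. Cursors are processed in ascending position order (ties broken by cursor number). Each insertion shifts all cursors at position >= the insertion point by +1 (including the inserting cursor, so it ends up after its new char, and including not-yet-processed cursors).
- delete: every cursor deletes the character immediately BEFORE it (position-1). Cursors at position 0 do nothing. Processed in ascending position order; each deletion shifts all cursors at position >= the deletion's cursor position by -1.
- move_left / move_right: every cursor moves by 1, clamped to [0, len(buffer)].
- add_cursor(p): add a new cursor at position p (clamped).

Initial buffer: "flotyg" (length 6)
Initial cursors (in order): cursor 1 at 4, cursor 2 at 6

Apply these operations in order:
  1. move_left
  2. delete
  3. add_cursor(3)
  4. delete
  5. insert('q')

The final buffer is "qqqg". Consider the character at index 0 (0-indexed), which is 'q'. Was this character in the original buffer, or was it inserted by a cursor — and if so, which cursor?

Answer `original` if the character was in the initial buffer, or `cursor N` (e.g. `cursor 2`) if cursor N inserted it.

After op 1 (move_left): buffer="flotyg" (len 6), cursors c1@3 c2@5, authorship ......
After op 2 (delete): buffer="fltg" (len 4), cursors c1@2 c2@3, authorship ....
After op 3 (add_cursor(3)): buffer="fltg" (len 4), cursors c1@2 c2@3 c3@3, authorship ....
After op 4 (delete): buffer="g" (len 1), cursors c1@0 c2@0 c3@0, authorship .
After op 5 (insert('q')): buffer="qqqg" (len 4), cursors c1@3 c2@3 c3@3, authorship 123.
Authorship (.=original, N=cursor N): 1 2 3 .
Index 0: author = 1

Answer: cursor 1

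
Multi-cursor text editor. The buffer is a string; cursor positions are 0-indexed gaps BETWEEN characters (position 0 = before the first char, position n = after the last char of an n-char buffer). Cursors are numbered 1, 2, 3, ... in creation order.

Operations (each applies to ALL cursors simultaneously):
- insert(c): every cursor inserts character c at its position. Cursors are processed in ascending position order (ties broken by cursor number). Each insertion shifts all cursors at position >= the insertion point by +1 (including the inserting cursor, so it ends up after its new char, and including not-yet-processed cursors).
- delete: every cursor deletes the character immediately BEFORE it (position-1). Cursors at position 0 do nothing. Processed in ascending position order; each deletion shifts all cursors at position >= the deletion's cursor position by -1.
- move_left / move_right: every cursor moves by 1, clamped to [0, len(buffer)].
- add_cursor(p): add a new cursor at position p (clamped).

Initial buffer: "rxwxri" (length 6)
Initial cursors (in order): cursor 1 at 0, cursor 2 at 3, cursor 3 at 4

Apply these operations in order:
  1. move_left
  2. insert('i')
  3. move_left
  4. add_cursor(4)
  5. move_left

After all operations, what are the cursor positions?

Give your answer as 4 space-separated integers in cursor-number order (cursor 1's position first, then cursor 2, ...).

After op 1 (move_left): buffer="rxwxri" (len 6), cursors c1@0 c2@2 c3@3, authorship ......
After op 2 (insert('i')): buffer="irxiwixri" (len 9), cursors c1@1 c2@4 c3@6, authorship 1..2.3...
After op 3 (move_left): buffer="irxiwixri" (len 9), cursors c1@0 c2@3 c3@5, authorship 1..2.3...
After op 4 (add_cursor(4)): buffer="irxiwixri" (len 9), cursors c1@0 c2@3 c4@4 c3@5, authorship 1..2.3...
After op 5 (move_left): buffer="irxiwixri" (len 9), cursors c1@0 c2@2 c4@3 c3@4, authorship 1..2.3...

Answer: 0 2 4 3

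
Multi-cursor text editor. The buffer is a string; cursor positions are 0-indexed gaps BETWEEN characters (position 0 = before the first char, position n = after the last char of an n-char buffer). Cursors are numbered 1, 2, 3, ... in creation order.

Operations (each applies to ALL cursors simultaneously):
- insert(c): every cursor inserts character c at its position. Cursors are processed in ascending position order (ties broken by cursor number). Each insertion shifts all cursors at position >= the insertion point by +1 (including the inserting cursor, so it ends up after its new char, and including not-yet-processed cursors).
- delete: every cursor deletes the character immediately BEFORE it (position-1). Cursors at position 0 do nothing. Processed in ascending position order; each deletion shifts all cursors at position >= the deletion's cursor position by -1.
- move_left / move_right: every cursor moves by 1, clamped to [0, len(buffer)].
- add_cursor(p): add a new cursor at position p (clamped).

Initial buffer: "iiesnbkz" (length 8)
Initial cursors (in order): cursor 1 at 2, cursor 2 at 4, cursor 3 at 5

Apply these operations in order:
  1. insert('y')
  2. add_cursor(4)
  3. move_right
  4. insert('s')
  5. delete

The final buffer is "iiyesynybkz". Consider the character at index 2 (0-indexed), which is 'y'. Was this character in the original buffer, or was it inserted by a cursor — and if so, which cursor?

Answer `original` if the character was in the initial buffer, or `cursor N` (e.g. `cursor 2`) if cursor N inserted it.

Answer: cursor 1

Derivation:
After op 1 (insert('y')): buffer="iiyesynybkz" (len 11), cursors c1@3 c2@6 c3@8, authorship ..1..2.3...
After op 2 (add_cursor(4)): buffer="iiyesynybkz" (len 11), cursors c1@3 c4@4 c2@6 c3@8, authorship ..1..2.3...
After op 3 (move_right): buffer="iiyesynybkz" (len 11), cursors c1@4 c4@5 c2@7 c3@9, authorship ..1..2.3...
After op 4 (insert('s')): buffer="iiyesssynsybskz" (len 15), cursors c1@5 c4@7 c2@10 c3@13, authorship ..1.1.42.23.3..
After op 5 (delete): buffer="iiyesynybkz" (len 11), cursors c1@4 c4@5 c2@7 c3@9, authorship ..1..2.3...
Authorship (.=original, N=cursor N): . . 1 . . 2 . 3 . . .
Index 2: author = 1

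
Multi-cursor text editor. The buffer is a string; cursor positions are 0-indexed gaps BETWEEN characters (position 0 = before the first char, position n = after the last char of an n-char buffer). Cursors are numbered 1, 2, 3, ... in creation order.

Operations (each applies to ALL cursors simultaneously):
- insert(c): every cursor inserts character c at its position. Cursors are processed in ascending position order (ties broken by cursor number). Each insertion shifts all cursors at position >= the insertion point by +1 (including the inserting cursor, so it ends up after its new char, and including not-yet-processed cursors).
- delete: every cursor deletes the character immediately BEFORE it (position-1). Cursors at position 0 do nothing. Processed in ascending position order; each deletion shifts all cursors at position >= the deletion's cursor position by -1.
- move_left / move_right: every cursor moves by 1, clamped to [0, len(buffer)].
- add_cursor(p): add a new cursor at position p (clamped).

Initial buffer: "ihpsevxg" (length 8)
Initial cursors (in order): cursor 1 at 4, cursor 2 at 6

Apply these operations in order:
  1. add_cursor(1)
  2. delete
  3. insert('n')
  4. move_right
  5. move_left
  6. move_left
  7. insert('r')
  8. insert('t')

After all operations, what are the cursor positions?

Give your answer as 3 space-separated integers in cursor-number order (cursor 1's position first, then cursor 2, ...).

After op 1 (add_cursor(1)): buffer="ihpsevxg" (len 8), cursors c3@1 c1@4 c2@6, authorship ........
After op 2 (delete): buffer="hpexg" (len 5), cursors c3@0 c1@2 c2@3, authorship .....
After op 3 (insert('n')): buffer="nhpnenxg" (len 8), cursors c3@1 c1@4 c2@6, authorship 3..1.2..
After op 4 (move_right): buffer="nhpnenxg" (len 8), cursors c3@2 c1@5 c2@7, authorship 3..1.2..
After op 5 (move_left): buffer="nhpnenxg" (len 8), cursors c3@1 c1@4 c2@6, authorship 3..1.2..
After op 6 (move_left): buffer="nhpnenxg" (len 8), cursors c3@0 c1@3 c2@5, authorship 3..1.2..
After op 7 (insert('r')): buffer="rnhprnernxg" (len 11), cursors c3@1 c1@5 c2@8, authorship 33..11.22..
After op 8 (insert('t')): buffer="rtnhprtnertnxg" (len 14), cursors c3@2 c1@7 c2@11, authorship 333..111.222..

Answer: 7 11 2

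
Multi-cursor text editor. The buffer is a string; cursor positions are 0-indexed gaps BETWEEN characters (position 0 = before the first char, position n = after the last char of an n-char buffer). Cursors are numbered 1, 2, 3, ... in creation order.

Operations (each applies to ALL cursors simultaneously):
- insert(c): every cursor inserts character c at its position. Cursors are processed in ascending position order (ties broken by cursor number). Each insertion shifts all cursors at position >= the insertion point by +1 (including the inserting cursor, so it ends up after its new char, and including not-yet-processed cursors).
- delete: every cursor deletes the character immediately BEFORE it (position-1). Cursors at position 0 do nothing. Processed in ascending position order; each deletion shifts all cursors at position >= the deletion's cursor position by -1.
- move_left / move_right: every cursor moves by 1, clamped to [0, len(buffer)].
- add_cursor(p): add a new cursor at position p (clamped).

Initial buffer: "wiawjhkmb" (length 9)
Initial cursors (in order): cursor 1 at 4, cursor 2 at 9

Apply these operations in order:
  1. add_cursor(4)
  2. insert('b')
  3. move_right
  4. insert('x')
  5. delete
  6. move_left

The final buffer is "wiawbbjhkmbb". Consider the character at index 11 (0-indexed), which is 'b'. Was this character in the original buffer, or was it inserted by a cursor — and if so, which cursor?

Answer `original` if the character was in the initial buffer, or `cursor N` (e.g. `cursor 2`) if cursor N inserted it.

Answer: cursor 2

Derivation:
After op 1 (add_cursor(4)): buffer="wiawjhkmb" (len 9), cursors c1@4 c3@4 c2@9, authorship .........
After op 2 (insert('b')): buffer="wiawbbjhkmbb" (len 12), cursors c1@6 c3@6 c2@12, authorship ....13.....2
After op 3 (move_right): buffer="wiawbbjhkmbb" (len 12), cursors c1@7 c3@7 c2@12, authorship ....13.....2
After op 4 (insert('x')): buffer="wiawbbjxxhkmbbx" (len 15), cursors c1@9 c3@9 c2@15, authorship ....13.13....22
After op 5 (delete): buffer="wiawbbjhkmbb" (len 12), cursors c1@7 c3@7 c2@12, authorship ....13.....2
After op 6 (move_left): buffer="wiawbbjhkmbb" (len 12), cursors c1@6 c3@6 c2@11, authorship ....13.....2
Authorship (.=original, N=cursor N): . . . . 1 3 . . . . . 2
Index 11: author = 2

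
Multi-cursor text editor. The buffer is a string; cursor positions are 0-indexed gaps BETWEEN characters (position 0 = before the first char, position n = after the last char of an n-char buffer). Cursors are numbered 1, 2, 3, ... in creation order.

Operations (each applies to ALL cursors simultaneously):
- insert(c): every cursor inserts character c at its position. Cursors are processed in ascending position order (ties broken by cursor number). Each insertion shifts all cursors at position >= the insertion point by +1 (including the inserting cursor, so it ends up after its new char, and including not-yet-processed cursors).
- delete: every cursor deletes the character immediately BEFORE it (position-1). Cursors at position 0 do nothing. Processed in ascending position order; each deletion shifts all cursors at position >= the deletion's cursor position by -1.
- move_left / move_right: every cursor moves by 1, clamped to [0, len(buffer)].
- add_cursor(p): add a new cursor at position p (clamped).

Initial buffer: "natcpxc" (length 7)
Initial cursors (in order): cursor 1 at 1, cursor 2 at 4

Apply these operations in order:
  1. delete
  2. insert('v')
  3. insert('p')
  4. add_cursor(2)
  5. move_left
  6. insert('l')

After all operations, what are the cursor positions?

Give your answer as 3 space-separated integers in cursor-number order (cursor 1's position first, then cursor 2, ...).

After op 1 (delete): buffer="atpxc" (len 5), cursors c1@0 c2@2, authorship .....
After op 2 (insert('v')): buffer="vatvpxc" (len 7), cursors c1@1 c2@4, authorship 1..2...
After op 3 (insert('p')): buffer="vpatvppxc" (len 9), cursors c1@2 c2@6, authorship 11..22...
After op 4 (add_cursor(2)): buffer="vpatvppxc" (len 9), cursors c1@2 c3@2 c2@6, authorship 11..22...
After op 5 (move_left): buffer="vpatvppxc" (len 9), cursors c1@1 c3@1 c2@5, authorship 11..22...
After op 6 (insert('l')): buffer="vllpatvlppxc" (len 12), cursors c1@3 c3@3 c2@8, authorship 1131..222...

Answer: 3 8 3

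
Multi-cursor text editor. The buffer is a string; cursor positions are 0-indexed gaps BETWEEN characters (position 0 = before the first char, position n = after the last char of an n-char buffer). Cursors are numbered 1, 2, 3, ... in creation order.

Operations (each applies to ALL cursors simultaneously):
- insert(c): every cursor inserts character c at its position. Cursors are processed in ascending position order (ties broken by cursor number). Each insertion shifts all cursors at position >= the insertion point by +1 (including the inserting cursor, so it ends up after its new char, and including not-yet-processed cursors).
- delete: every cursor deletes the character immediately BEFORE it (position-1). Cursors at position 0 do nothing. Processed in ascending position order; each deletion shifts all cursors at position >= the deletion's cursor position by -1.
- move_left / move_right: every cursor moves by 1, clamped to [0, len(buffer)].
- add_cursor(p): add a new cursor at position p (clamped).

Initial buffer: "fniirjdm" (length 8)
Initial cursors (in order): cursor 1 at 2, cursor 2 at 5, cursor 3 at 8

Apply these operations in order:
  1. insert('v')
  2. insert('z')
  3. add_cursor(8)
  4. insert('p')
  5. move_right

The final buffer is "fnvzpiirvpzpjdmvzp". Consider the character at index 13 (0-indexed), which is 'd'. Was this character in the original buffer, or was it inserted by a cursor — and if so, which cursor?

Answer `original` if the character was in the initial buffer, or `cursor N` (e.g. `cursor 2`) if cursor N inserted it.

Answer: original

Derivation:
After op 1 (insert('v')): buffer="fnviirvjdmv" (len 11), cursors c1@3 c2@7 c3@11, authorship ..1...2...3
After op 2 (insert('z')): buffer="fnvziirvzjdmvz" (len 14), cursors c1@4 c2@9 c3@14, authorship ..11...22...33
After op 3 (add_cursor(8)): buffer="fnvziirvzjdmvz" (len 14), cursors c1@4 c4@8 c2@9 c3@14, authorship ..11...22...33
After op 4 (insert('p')): buffer="fnvzpiirvpzpjdmvzp" (len 18), cursors c1@5 c4@10 c2@12 c3@18, authorship ..111...2422...333
After op 5 (move_right): buffer="fnvzpiirvpzpjdmvzp" (len 18), cursors c1@6 c4@11 c2@13 c3@18, authorship ..111...2422...333
Authorship (.=original, N=cursor N): . . 1 1 1 . . . 2 4 2 2 . . . 3 3 3
Index 13: author = original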